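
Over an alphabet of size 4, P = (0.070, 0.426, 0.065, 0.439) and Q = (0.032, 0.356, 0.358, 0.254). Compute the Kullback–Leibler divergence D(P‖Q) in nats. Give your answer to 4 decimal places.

D(P‖Q) = Σ p·ln(p/q).
  0.070·ln(0.070/0.032) = 0.05479
  0.426·ln(0.426/0.356) = 0.07647
  0.065·ln(0.065/0.358) = -0.11090
  0.439·ln(0.439/0.254) = 0.24021
D(P‖Q) = 0.2606 nats.

0.2606 nats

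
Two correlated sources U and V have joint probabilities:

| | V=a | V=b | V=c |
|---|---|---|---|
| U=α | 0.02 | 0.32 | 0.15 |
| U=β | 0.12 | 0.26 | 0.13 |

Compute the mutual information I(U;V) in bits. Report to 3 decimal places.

Marginals: p(U) = (0.4900, 0.5100), p(V) = (0.1400, 0.5800, 0.2800).
I(U;V) = Σ p(x,y)·log₂[p(x,y)/(p(x)p(y))].
  (α,a): 0.02·log₂(0.2915) = -0.0356
  (α,b): 0.32·log₂(1.1260) = 0.0548
  (α,c): 0.15·log₂(1.0933) = 0.0193
  (β,a): 0.12·log₂(1.6807) = 0.0899
  (β,b): 0.26·log₂(0.8790) = -0.0484
  (β,c): 0.13·log₂(0.9104) = -0.0176
Sum = 0.062 bits.

0.062 bits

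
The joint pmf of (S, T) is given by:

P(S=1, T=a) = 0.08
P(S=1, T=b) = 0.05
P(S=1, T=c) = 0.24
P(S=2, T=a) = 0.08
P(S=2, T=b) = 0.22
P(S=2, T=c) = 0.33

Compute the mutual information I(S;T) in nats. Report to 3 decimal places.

0.031 nats

Marginals: p(S) = (0.3700, 0.6300), p(T) = (0.1600, 0.2700, 0.5700).
I(S;T) = H(S) + H(T) − H(S,T).
H(S) = 0.6590, H(T) = 0.9671, H(S,T) = 1.5954.
I(S;T) = 0.6590 + 0.9671 − 1.5954 = 0.031 nats.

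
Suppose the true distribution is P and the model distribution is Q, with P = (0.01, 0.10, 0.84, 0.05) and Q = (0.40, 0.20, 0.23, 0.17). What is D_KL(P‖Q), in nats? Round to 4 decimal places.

0.9207 nats

D(P‖Q) = Σ p·ln(p/q).
  0.01·ln(0.01/0.40) = -0.03689
  0.10·ln(0.10/0.20) = -0.06931
  0.84·ln(0.84/0.23) = 1.08807
  0.05·ln(0.05/0.17) = -0.06119
D(P‖Q) = 0.9207 nats.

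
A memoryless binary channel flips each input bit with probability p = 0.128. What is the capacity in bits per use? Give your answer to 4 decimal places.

0.4481 bits

Binary symmetric channel: C = 1 − h₂(ε) where h₂ is the binary entropy function.
h₂(0.128) = −0.128·log₂0.128 − 0.872·log₂0.872 = 0.5519.
C = 1 − 0.5519 = 0.4481 bits per channel use.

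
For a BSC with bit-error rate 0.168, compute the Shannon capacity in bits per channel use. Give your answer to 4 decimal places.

Binary symmetric channel: C = 1 − h₂(ε) where h₂ is the binary entropy function.
h₂(0.168) = −0.168·log₂0.168 − 0.832·log₂0.832 = 0.6531.
C = 1 − 0.6531 = 0.3469 bits per channel use.

0.3469 bits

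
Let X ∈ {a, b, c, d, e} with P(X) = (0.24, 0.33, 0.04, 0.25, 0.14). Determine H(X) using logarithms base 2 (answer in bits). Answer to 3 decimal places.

2.105 bits

H(X) = −Σ p·log₂ p.
  −(0.24)·log₂(0.24) = 0.4941
  −(0.33)·log₂(0.33) = 0.5278
  −(0.04)·log₂(0.04) = 0.1858
  −(0.25)·log₂(0.25) = 0.5000
  −(0.14)·log₂(0.14) = 0.3971
Sum: 0.4941 + 0.5278 + 0.1858 + 0.5000 + 0.3971 = 2.105 bits.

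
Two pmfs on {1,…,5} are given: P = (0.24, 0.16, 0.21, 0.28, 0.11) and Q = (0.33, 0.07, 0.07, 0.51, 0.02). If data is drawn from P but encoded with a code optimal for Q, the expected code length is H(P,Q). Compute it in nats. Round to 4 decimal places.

H(P,Q) = −Σ p·ln q.
  −0.24·ln(0.33) = 0.26608
  −0.16·ln(0.07) = 0.42548
  −0.21·ln(0.07) = 0.55844
  −0.28·ln(0.51) = 0.18854
  −0.11·ln(0.02) = 0.43032
H(P,Q) = 1.8689 nats.

1.8689 nats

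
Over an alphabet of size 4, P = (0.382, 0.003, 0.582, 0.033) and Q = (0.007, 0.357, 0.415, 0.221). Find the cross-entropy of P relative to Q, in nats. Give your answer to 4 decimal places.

H(P,Q) = −Σ p·ln q.
  −0.382·ln(0.007) = 1.89542
  −0.003·ln(0.357) = 0.00309
  −0.582·ln(0.415) = 0.51186
  −0.033·ln(0.221) = 0.04982
H(P,Q) = 2.4602 nats.

2.4602 nats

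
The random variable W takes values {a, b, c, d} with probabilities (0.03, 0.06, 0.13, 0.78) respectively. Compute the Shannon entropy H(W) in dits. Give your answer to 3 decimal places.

0.318 dits

H(W) = −Σ p·log₁₀ p.
  −(0.03)·log₁₀(0.03) = 0.0457
  −(0.06)·log₁₀(0.06) = 0.0733
  −(0.13)·log₁₀(0.13) = 0.1152
  −(0.78)·log₁₀(0.78) = 0.0842
Sum: 0.0457 + 0.0733 + 0.1152 + 0.0842 = 0.318 dits.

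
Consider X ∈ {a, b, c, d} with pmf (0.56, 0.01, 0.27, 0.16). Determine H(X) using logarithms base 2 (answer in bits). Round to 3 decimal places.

1.468 bits

H(X) = −Σ p·log₂ p.
  −(0.56)·log₂(0.56) = 0.4684
  −(0.01)·log₂(0.01) = 0.0664
  −(0.27)·log₂(0.27) = 0.5100
  −(0.16)·log₂(0.16) = 0.4230
Sum: 0.4684 + 0.0664 + 0.5100 + 0.4230 = 1.468 bits.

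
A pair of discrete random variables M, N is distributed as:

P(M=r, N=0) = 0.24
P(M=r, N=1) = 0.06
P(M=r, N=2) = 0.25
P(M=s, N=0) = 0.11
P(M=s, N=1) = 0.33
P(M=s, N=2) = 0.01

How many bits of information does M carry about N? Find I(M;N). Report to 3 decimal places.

0.376 bits

Marginals: p(M) = (0.5500, 0.4500), p(N) = (0.3500, 0.3900, 0.2600).
I(M;N) = Σ p(x,y)·log₂[p(x,y)/(p(x)p(y))].
  (r,0): 0.24·log₂(1.2468) = 0.0764
  (r,1): 0.06·log₂(0.2797) = -0.1103
  (r,2): 0.25·log₂(1.7483) = 0.2015
  (s,0): 0.11·log₂(0.6984) = -0.0570
  (s,1): 0.33·log₂(1.8803) = 0.3006
  (s,2): 0.01·log₂(0.0855) = -0.0355
Sum = 0.376 bits.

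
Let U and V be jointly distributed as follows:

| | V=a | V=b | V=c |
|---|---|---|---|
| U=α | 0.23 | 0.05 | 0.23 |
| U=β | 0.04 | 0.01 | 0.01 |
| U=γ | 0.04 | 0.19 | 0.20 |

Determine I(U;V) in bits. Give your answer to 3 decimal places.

Marginals: p(U) = (0.5100, 0.0600, 0.4300), p(V) = (0.3100, 0.2500, 0.4400).
I(U;V) = H(U) + H(V) − H(U,V).
H(U) = 1.2625, H(V) = 1.5449, H(U,V) = 2.6154.
I(U;V) = 1.2625 + 1.5449 − 2.6154 = 0.192 bits.

0.192 bits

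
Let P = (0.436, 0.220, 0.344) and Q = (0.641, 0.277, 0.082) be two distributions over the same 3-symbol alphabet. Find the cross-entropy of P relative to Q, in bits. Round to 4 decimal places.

H(P,Q) = −Σ p·log₂ q.
  −0.436·log₂(0.641) = 0.27974
  −0.220·log₂(0.277) = 0.40745
  −0.344·log₂(0.082) = 1.24123
H(P,Q) = 1.9284 bits.

1.9284 bits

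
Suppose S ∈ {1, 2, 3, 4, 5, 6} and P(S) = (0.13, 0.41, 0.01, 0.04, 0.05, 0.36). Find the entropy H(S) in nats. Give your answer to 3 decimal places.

1.323 nats

H(S) = −Σ p·ln p.
  −(0.13)·ln(0.13) = 0.2652
  −(0.41)·ln(0.41) = 0.3656
  −(0.01)·ln(0.01) = 0.0461
  −(0.04)·ln(0.04) = 0.1288
  −(0.05)·ln(0.05) = 0.1498
  −(0.36)·ln(0.36) = 0.3678
Sum: 0.2652 + 0.3656 + 0.0461 + 0.1288 + 0.1498 + 0.3678 = 1.323 nats.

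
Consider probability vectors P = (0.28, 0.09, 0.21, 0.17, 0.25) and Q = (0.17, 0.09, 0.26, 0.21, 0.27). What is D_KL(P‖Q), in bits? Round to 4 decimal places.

D(P‖Q) = Σ p·log₂(p/q).
  0.28·log₂(0.28/0.17) = 0.20157
  0.09·log₂(0.09/0.09) = 0.00000
  0.21·log₂(0.21/0.26) = -0.06471
  0.17·log₂(0.17/0.21) = -0.05183
  0.25·log₂(0.25/0.27) = -0.02776
D(P‖Q) = 0.0573 bits.

0.0573 bits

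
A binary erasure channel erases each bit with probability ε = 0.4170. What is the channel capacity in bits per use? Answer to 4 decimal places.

0.5830 bits

Binary erasure channel: capacity C = 1 − ε.
C = 1 − 0.4170 = 0.5830 bits per channel use.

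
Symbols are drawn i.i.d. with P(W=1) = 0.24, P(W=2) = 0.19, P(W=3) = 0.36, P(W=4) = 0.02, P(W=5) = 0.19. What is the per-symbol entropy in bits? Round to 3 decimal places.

2.048 bits

H(W) = −Σ p·log₂ p.
  −(0.24)·log₂(0.24) = 0.4941
  −(0.19)·log₂(0.19) = 0.4552
  −(0.36)·log₂(0.36) = 0.5306
  −(0.02)·log₂(0.02) = 0.1129
  −(0.19)·log₂(0.19) = 0.4552
Sum: 0.4941 + 0.4552 + 0.5306 + 0.1129 + 0.4552 = 2.048 bits.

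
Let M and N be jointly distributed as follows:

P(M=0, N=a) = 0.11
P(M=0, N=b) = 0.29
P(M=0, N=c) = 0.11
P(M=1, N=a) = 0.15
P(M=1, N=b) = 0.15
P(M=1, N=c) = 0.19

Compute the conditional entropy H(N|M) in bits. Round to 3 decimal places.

1.495 bits

Chain rule: H(N|M) = H(M,N) − H(M).
Marginals: p(M) = (0.5100, 0.4900), p(N) = (0.2600, 0.4400, 0.3000).
H(M,N) = 2.4948 bits; H(M) = 0.9997 bits.
H(N|M) = 2.4948 − 0.9997 = 1.495 bits.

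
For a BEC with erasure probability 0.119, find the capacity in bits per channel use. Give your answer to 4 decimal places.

Binary erasure channel: capacity C = 1 − ε.
C = 1 − 0.119 = 0.8810 bits per channel use.

0.8810 bits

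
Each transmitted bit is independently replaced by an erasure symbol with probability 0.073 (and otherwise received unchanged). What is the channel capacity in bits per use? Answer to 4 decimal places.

Binary erasure channel: capacity C = 1 − ε.
C = 1 − 0.073 = 0.9270 bits per channel use.

0.9270 bits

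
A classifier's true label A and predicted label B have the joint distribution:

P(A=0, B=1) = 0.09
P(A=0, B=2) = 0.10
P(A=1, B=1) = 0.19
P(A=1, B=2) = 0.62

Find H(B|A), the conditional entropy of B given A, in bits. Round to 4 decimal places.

Chain rule: H(B|A) = H(A,B) − H(A).
Marginals: p(A) = (0.1900, 0.8100), p(B) = (0.2800, 0.7200).
H(A,B) = 1.5277 bits; H(A) = 0.7015 bits.
H(B|A) = 1.5277 − 0.7015 = 0.8262 bits.

0.8262 bits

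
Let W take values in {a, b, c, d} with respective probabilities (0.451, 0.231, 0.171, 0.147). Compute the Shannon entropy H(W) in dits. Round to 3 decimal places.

H(W) = −Σ p·log₁₀ p.
  −(0.451)·log₁₀(0.451) = 0.1560
  −(0.231)·log₁₀(0.231) = 0.1470
  −(0.171)·log₁₀(0.171) = 0.1312
  −(0.147)·log₁₀(0.147) = 0.1224
Sum: 0.1560 + 0.1470 + 0.1312 + 0.1224 = 0.557 dits.

0.557 dits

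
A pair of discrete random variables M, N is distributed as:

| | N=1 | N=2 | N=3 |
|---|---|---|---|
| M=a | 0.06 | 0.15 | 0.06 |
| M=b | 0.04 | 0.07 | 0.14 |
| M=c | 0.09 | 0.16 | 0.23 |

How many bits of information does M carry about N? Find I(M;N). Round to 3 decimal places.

Marginals: p(M) = (0.2700, 0.2500, 0.4800), p(N) = (0.1900, 0.3800, 0.4300).
I(M;N) = H(M) + H(N) − H(M,N).
H(M) = 1.5183, H(N) = 1.5092, H(M,N) = 2.9724.
I(M;N) = 1.5183 + 1.5092 − 2.9724 = 0.055 bits.

0.055 bits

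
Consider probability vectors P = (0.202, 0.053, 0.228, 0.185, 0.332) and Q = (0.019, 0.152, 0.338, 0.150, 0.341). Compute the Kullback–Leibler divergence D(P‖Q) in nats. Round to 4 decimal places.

0.3618 nats

D(P‖Q) = Σ p·ln(p/q).
  0.202·ln(0.202/0.019) = 0.47749
  0.053·ln(0.053/0.152) = -0.05584
  0.228·ln(0.228/0.338) = -0.08976
  0.185·ln(0.185/0.150) = 0.03880
  0.332·ln(0.332/0.341) = -0.00888
D(P‖Q) = 0.3618 nats.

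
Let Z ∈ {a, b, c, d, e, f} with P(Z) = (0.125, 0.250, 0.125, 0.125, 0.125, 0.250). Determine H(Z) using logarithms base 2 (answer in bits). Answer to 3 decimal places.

H(Z) = −Σ p·log₂ p.
  −(0.125)·log₂(0.125) = 0.3750
  −(0.250)·log₂(0.250) = 0.5000
  −(0.125)·log₂(0.125) = 0.3750
  −(0.125)·log₂(0.125) = 0.3750
  −(0.125)·log₂(0.125) = 0.3750
  −(0.250)·log₂(0.250) = 0.5000
Sum: 0.3750 + 0.5000 + 0.3750 + 0.3750 + 0.3750 + 0.5000 = 2.500 bits.

2.500 bits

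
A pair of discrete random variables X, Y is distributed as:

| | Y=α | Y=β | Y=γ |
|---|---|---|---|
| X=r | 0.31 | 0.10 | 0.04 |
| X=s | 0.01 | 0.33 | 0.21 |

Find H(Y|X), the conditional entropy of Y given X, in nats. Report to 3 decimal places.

Chain rule: H(Y|X) = H(X,Y) − H(X).
Marginals: p(X) = (0.4500, 0.5500), p(Y) = (0.3200, 0.4300, 0.2500).
H(X,Y) = 1.4617 nats; H(X) = 0.6881 nats.
H(Y|X) = 1.4617 − 0.6881 = 0.774 nats.

0.774 nats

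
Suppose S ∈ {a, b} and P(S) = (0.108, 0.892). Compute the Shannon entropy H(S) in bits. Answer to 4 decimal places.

H(S) = −Σ p·log₂ p.
  −(0.108)·log₂(0.108) = 0.34678
  −(0.892)·log₂(0.892) = 0.14708
Sum: 0.34678 + 0.14708 = 0.4939 bits.

0.4939 bits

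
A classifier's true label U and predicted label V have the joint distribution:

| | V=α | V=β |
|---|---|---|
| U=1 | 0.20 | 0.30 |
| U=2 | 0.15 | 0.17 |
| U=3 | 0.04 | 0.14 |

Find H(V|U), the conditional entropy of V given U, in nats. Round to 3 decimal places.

0.653 nats

Chain rule: H(V|U) = H(U,V) − H(U).
Marginals: p(U) = (0.5000, 0.3200, 0.1800), p(V) = (0.3900, 0.6100).
H(U,V) = 1.6729 nats; H(U) = 1.0199 nats.
H(V|U) = 1.6729 − 1.0199 = 0.653 nats.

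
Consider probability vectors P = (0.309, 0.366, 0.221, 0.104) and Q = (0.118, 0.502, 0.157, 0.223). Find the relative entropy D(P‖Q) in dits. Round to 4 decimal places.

D(P‖Q) = Σ p·log₁₀(p/q).
  0.309·log₁₀(0.309/0.118) = 0.12919
  0.366·log₁₀(0.366/0.502) = -0.05022
  0.221·log₁₀(0.221/0.157) = 0.03282
  0.104·log₁₀(0.104/0.223) = -0.03445
D(P‖Q) = 0.0773 dits.

0.0773 dits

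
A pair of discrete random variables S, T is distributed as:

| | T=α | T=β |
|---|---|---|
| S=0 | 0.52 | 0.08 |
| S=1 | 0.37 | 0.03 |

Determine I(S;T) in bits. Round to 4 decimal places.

Marginals: p(S) = (0.6000, 0.4000), p(T) = (0.8900, 0.1100).
I(S;T) = H(S) + H(T) − H(S,T).
H(S) = 0.9710, H(T) = 0.4999, H(S,T) = 1.4646.
I(S;T) = 0.9710 + 0.4999 − 1.4646 = 0.0063 bits.

0.0063 bits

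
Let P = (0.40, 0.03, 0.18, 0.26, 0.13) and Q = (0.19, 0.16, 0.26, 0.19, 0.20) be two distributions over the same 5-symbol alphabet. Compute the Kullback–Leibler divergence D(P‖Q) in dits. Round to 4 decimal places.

0.0899 dits

D(P‖Q) = Σ p·log₁₀(p/q).
  0.40·log₁₀(0.40/0.19) = 0.12932
  0.03·log₁₀(0.03/0.16) = -0.02181
  0.18·log₁₀(0.18/0.26) = -0.02875
  0.26·log₁₀(0.26/0.19) = 0.03542
  0.13·log₁₀(0.13/0.20) = -0.02432
D(P‖Q) = 0.0899 dits.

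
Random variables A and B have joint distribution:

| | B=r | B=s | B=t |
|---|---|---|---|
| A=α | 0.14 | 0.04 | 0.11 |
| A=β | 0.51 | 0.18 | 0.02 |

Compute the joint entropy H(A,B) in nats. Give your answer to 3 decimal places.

1.377 nats

H(A,B) = −Σ p(x,y)·ln p(x,y) over all 6 cells.
  cell (α,r): −0.14·ln0.14 = 0.2753
  cell (α,s): −0.04·ln0.04 = 0.1288
  cell (α,t): −0.11·ln0.11 = 0.2428
  cell (β,r): −0.51·ln0.51 = 0.3434
  cell (β,s): −0.18·ln0.18 = 0.3087
  cell (β,t): −0.02·ln0.02 = 0.0782
Sum = 1.377 nats.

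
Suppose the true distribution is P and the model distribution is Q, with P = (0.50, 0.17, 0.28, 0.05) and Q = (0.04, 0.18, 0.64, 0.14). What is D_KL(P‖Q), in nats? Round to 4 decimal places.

0.9702 nats

D(P‖Q) = Σ p·ln(p/q).
  0.50·ln(0.50/0.04) = 1.26286
  0.17·ln(0.17/0.18) = -0.00972
  0.28·ln(0.28/0.64) = -0.23147
  0.05·ln(0.05/0.14) = -0.05148
D(P‖Q) = 0.9702 nats.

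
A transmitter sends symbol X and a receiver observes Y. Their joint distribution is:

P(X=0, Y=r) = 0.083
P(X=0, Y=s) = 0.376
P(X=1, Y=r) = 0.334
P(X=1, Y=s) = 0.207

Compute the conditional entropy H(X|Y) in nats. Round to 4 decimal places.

0.5874 nats

Marginals: p(X) = (0.4590, 0.5410), p(Y) = (0.4170, 0.5830).
H(X|Y) = Σ p(Y) · H(X|Y=·).
  Y=r: p=0.4170, H(X|Y=r) = 0.4991
  Y=s: p=0.5830, H(X|Y=s) = 0.6505
Weighted sum = 0.5874 nats.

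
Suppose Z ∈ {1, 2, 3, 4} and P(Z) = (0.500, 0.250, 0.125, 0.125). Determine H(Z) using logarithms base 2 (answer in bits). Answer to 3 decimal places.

1.750 bits

H(Z) = −Σ p·log₂ p.
  −(0.500)·log₂(0.500) = 0.5000
  −(0.250)·log₂(0.250) = 0.5000
  −(0.125)·log₂(0.125) = 0.3750
  −(0.125)·log₂(0.125) = 0.3750
Sum: 0.5000 + 0.5000 + 0.3750 + 0.3750 = 1.750 bits.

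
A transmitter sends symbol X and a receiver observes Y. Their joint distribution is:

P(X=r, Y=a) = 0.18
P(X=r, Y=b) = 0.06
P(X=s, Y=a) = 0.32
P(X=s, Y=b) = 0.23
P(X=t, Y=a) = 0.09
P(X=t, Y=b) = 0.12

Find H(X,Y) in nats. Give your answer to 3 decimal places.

1.651 nats

H(X,Y) = −Σ p(x,y)·ln p(x,y) over all 6 cells.
  cell (r,a): −0.18·ln0.18 = 0.3087
  cell (r,b): −0.06·ln0.06 = 0.1688
  cell (s,a): −0.32·ln0.32 = 0.3646
  cell (s,b): −0.23·ln0.23 = 0.3380
  cell (t,a): −0.09·ln0.09 = 0.2167
  cell (t,b): −0.12·ln0.12 = 0.2544
Sum = 1.651 nats.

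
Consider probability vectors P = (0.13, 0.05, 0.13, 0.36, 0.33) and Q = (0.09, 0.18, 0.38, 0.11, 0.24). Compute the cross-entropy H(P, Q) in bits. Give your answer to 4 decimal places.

H(P,Q) = −Σ p·log₂ q.
  −0.13·log₂(0.09) = 0.45161
  −0.05·log₂(0.18) = 0.12370
  −0.13·log₂(0.38) = 0.18147
  −0.36·log₂(0.11) = 1.14639
  −0.33·log₂(0.24) = 0.67943
H(P,Q) = 2.5826 bits.

2.5826 bits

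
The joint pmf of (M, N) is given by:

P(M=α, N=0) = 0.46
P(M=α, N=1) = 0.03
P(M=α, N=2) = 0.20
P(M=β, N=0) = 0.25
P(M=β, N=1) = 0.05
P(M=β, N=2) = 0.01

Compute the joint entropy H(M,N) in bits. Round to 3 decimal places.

H(M,N) = −Σ p(x,y)·log₂ p(x,y) over all 6 cells.
  cell (α,0): −0.46·log₂0.46 = 0.5153
  cell (α,1): −0.03·log₂0.03 = 0.1518
  cell (α,2): −0.20·log₂0.20 = 0.4644
  cell (β,0): −0.25·log₂0.25 = 0.5000
  cell (β,1): −0.05·log₂0.05 = 0.2161
  cell (β,2): −0.01·log₂0.01 = 0.0664
Sum = 1.914 bits.

1.914 bits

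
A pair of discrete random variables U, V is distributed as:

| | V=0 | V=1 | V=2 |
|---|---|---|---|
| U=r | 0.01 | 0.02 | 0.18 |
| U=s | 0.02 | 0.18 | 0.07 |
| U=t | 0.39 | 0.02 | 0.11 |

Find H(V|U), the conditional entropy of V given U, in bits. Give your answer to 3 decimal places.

Chain rule: H(V|U) = H(U,V) − H(U).
Marginals: p(U) = (0.2100, 0.2700, 0.5200), p(V) = (0.4200, 0.2200, 0.3600).
H(U,V) = 2.4443 bits; H(U) = 1.4734 bits.
H(V|U) = 2.4443 − 1.4734 = 0.971 bits.

0.971 bits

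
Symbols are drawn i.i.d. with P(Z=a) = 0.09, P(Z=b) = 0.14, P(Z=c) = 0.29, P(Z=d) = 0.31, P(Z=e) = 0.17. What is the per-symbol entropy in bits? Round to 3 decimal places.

2.186 bits

H(Z) = −Σ p·log₂ p.
  −(0.09)·log₂(0.09) = 0.3127
  −(0.14)·log₂(0.14) = 0.3971
  −(0.29)·log₂(0.29) = 0.5179
  −(0.31)·log₂(0.31) = 0.5238
  −(0.17)·log₂(0.17) = 0.4346
Sum: 0.3127 + 0.3971 + 0.5179 + 0.5238 + 0.4346 = 2.186 bits.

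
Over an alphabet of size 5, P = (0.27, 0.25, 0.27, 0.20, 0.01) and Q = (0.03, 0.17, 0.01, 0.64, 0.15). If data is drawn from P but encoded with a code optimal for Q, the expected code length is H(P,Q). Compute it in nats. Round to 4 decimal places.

2.7414 nats

H(P,Q) = −Σ p·ln q.
  −0.27·ln(0.03) = 0.94677
  −0.25·ln(0.17) = 0.44299
  −0.27·ln(0.01) = 1.24340
  −0.20·ln(0.64) = 0.08926
  −0.01·ln(0.15) = 0.01897
H(P,Q) = 2.7414 nats.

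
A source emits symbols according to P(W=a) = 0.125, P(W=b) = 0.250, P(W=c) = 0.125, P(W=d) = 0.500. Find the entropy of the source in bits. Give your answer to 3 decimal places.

1.750 bits

H(W) = −Σ p·log₂ p.
  −(0.125)·log₂(0.125) = 0.3750
  −(0.250)·log₂(0.250) = 0.5000
  −(0.125)·log₂(0.125) = 0.3750
  −(0.500)·log₂(0.500) = 0.5000
Sum: 0.3750 + 0.5000 + 0.3750 + 0.5000 = 1.750 bits.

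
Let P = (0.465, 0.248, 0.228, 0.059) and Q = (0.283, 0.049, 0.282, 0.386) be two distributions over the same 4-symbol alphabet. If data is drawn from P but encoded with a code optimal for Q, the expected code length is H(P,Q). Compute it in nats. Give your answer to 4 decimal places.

H(P,Q) = −Σ p·ln q.
  −0.465·ln(0.283) = 0.58697
  −0.248·ln(0.049) = 0.74795
  −0.228·ln(0.282) = 0.28861
  −0.059·ln(0.386) = 0.05616
H(P,Q) = 1.6797 nats.

1.6797 nats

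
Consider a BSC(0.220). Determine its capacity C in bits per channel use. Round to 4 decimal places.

0.2398 bits

Binary symmetric channel: C = 1 − h₂(ε) where h₂ is the binary entropy function.
h₂(0.220) = −0.220·log₂0.220 − 0.780·log₂0.780 = 0.7602.
C = 1 − 0.7602 = 0.2398 bits per channel use.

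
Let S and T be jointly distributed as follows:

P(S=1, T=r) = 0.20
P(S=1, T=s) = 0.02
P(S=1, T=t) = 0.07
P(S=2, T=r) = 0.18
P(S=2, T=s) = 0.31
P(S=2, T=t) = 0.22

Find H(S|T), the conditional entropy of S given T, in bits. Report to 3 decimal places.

0.719 bits

Marginals: p(S) = (0.2900, 0.7100), p(T) = (0.3800, 0.3300, 0.2900).
H(S|T) = Σ p(T) · H(S|T=·).
  T=r: p=0.3800, H(S|T=r) = 0.9980
  T=s: p=0.3300, H(S|T=s) = 0.3298
  T=t: p=0.2900, H(S|T=t) = 0.7973
Weighted sum = 0.719 bits.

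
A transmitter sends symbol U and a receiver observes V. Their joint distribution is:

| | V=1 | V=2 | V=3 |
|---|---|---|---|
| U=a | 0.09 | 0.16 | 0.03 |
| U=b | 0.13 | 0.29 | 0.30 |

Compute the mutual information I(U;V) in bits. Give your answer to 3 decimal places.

Marginals: p(U) = (0.2800, 0.7200), p(V) = (0.2200, 0.4500, 0.3300).
I(U;V) = H(U) + H(V) − H(U,V).
H(U) = 0.8555, H(V) = 1.5268, H(U,V) = 2.3091.
I(U;V) = 0.8555 + 1.5268 − 2.3091 = 0.073 bits.

0.073 bits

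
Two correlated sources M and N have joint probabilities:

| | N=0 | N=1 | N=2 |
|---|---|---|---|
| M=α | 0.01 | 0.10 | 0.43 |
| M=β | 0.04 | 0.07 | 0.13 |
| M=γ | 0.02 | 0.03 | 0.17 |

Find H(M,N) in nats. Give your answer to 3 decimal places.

H(M,N) = −Σ p(x,y)·ln p(x,y) over all 9 cells.
  cell (α,0): −0.01·ln0.01 = 0.0461
  cell (α,1): −0.10·ln0.10 = 0.2303
  cell (α,2): −0.43·ln0.43 = 0.3629
  cell (β,0): −0.04·ln0.04 = 0.1288
  cell (β,1): −0.07·ln0.07 = 0.1861
  cell (β,2): −0.13·ln0.13 = 0.2652
  cell (γ,0): −0.02·ln0.02 = 0.0782
  cell (γ,1): −0.03·ln0.03 = 0.1052
  cell (γ,2): −0.17·ln0.17 = 0.3012
Sum = 1.704 nats.

1.704 nats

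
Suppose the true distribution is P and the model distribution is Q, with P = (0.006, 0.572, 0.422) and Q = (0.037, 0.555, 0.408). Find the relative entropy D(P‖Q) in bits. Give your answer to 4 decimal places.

D(P‖Q) = Σ p·log₂(p/q).
  0.006·log₂(0.006/0.037) = -0.01575
  0.572·log₂(0.572/0.555) = 0.02490
  0.422·log₂(0.422/0.408) = 0.02054
D(P‖Q) = 0.0297 bits.

0.0297 bits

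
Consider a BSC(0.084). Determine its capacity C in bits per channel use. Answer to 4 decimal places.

Binary symmetric channel: C = 1 − h₂(ε) where h₂ is the binary entropy function.
h₂(0.084) = −0.084·log₂0.084 − 0.916·log₂0.916 = 0.4161.
C = 1 − 0.4161 = 0.5839 bits per channel use.

0.5839 bits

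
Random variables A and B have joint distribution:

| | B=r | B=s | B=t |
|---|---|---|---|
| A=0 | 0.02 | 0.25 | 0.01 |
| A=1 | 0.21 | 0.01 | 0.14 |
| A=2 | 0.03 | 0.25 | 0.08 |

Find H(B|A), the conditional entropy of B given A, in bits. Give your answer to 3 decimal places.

Marginals: p(A) = (0.2800, 0.3600, 0.3600), p(B) = (0.2600, 0.5100, 0.2300).
H(B|A) = Σ p(A) · H(B|A=·).
  A=0: p=0.2800, H(B|A=0) = 0.5896
  A=1: p=0.3600, H(B|A=1) = 1.1271
  A=2: p=0.3600, H(B|A=2) = 1.1463
Weighted sum = 0.984 bits.

0.984 bits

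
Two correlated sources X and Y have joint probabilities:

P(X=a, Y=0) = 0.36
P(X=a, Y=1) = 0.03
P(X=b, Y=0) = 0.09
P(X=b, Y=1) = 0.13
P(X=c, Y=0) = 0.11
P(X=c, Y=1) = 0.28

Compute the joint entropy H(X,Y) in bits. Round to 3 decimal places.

H(X,Y) = −Σ p(x,y)·log₂ p(x,y) over all 6 cells.
  cell (a,0): −0.36·log₂0.36 = 0.5306
  cell (a,1): −0.03·log₂0.03 = 0.1518
  cell (b,0): −0.09·log₂0.09 = 0.3127
  cell (b,1): −0.13·log₂0.13 = 0.3826
  cell (c,0): −0.11·log₂0.11 = 0.3503
  cell (c,1): −0.28·log₂0.28 = 0.5142
Sum = 2.242 bits.

2.242 bits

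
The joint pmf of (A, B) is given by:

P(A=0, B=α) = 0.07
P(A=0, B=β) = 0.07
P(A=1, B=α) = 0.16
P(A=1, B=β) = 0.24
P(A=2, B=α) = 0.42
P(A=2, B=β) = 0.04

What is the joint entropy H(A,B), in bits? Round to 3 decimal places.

2.166 bits

H(A,B) = −Σ p(x,y)·log₂ p(x,y) over all 6 cells.
  cell (0,α): −0.07·log₂0.07 = 0.2686
  cell (0,β): −0.07·log₂0.07 = 0.2686
  cell (1,α): −0.16·log₂0.16 = 0.4230
  cell (1,β): −0.24·log₂0.24 = 0.4941
  cell (2,α): −0.42·log₂0.42 = 0.5256
  cell (2,β): −0.04·log₂0.04 = 0.1858
Sum = 2.166 bits.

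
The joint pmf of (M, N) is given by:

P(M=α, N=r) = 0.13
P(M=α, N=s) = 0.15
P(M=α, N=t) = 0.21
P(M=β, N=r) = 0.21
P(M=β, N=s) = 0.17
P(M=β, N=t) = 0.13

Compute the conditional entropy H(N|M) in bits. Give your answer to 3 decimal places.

1.556 bits

Chain rule: H(N|M) = H(M,N) − H(M).
Marginals: p(M) = (0.4900, 0.5100), p(N) = (0.3400, 0.3200, 0.3400).
H(M,N) = 2.5561 bits; H(M) = 0.9997 bits.
H(N|M) = 2.5561 − 0.9997 = 1.556 bits.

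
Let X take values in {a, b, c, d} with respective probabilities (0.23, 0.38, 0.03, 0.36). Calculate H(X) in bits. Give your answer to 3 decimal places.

H(X) = −Σ p·log₂ p.
  −(0.23)·log₂(0.23) = 0.4877
  −(0.38)·log₂(0.38) = 0.5305
  −(0.03)·log₂(0.03) = 0.1518
  −(0.36)·log₂(0.36) = 0.5306
Sum: 0.4877 + 0.5305 + 0.1518 + 0.5306 = 1.701 bits.

1.701 bits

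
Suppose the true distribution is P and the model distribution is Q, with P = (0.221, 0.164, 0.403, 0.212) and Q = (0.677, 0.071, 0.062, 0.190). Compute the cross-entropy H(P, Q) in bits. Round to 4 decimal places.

2.8748 bits

H(P,Q) = −Σ p·log₂ q.
  −0.221·log₂(0.677) = 0.12437
  −0.164·log₂(0.071) = 0.62583
  −0.403·log₂(0.062) = 1.61667
  −0.212·log₂(0.190) = 0.50794
H(P,Q) = 2.8748 bits.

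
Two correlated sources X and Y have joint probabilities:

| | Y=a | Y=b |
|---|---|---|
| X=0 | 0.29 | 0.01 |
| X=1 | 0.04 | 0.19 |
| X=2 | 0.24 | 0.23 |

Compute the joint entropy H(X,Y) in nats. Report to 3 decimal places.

H(X,Y) = −Σ p(x,y)·ln p(x,y) over all 6 cells.
  cell (0,a): −0.29·ln0.29 = 0.3590
  cell (0,b): −0.01·ln0.01 = 0.0461
  cell (1,a): −0.04·ln0.04 = 0.1288
  cell (1,b): −0.19·ln0.19 = 0.3155
  cell (2,a): −0.24·ln0.24 = 0.3425
  cell (2,b): −0.23·ln0.23 = 0.3380
Sum = 1.530 nats.

1.530 nats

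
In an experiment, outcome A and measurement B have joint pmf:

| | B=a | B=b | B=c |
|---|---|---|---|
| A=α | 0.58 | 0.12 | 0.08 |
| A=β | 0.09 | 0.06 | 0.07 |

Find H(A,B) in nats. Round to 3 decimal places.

1.344 nats

H(A,B) = −Σ p(x,y)·ln p(x,y) over all 6 cells.
  cell (α,a): −0.58·ln0.58 = 0.3159
  cell (α,b): −0.12·ln0.12 = 0.2544
  cell (α,c): −0.08·ln0.08 = 0.2021
  cell (β,a): −0.09·ln0.09 = 0.2167
  cell (β,b): −0.06·ln0.06 = 0.1688
  cell (β,c): −0.07·ln0.07 = 0.1861
Sum = 1.344 nats.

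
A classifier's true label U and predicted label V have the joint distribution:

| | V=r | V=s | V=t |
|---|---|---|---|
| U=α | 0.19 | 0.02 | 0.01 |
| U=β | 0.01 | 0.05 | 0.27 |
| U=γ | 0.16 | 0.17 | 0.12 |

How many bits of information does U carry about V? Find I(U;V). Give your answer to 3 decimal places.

Marginals: p(U) = (0.2200, 0.3300, 0.4500), p(V) = (0.3600, 0.2400, 0.4000).
I(U;V) = Σ p(x,y)·log₂[p(x,y)/(p(x)p(y))].
  (α,r): 0.19·log₂(2.3990) = 0.2399
  (α,s): 0.02·log₂(0.3788) = -0.0280
  (α,t): 0.01·log₂(0.1136) = -0.0314
  (β,r): 0.01·log₂(0.0842) = -0.0357
  (β,s): 0.05·log₂(0.6313) = -0.0332
  (β,t): 0.27·log₂(2.0455) = 0.2788
  (γ,r): 0.16·log₂(0.9877) = -0.0029
  (γ,s): 0.17·log₂(1.5741) = 0.1113
  (γ,t): 0.12·log₂(0.6667) = -0.0702
Sum = 0.429 bits.

0.429 bits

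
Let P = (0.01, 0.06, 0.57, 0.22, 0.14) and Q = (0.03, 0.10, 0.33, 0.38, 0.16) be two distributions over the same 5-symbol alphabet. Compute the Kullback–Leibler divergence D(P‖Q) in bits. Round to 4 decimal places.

D(P‖Q) = Σ p·log₂(p/q).
  0.01·log₂(0.01/0.03) = -0.01585
  0.06·log₂(0.06/0.10) = -0.04422
  0.57·log₂(0.57/0.33) = 0.44944
  0.22·log₂(0.22/0.38) = -0.17347
  0.14·log₂(0.14/0.16) = -0.02697
D(P‖Q) = 0.1889 bits.

0.1889 bits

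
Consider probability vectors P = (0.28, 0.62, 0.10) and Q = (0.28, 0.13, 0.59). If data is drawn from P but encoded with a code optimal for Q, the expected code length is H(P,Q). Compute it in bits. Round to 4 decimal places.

2.4153 bits

H(P,Q) = −Σ p·log₂ q.
  −0.28·log₂(0.28) = 0.51422
  −0.62·log₂(0.13) = 1.82492
  −0.10·log₂(0.59) = 0.07612
H(P,Q) = 2.4153 bits.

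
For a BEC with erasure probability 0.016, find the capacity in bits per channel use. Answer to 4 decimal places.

Binary erasure channel: capacity C = 1 − ε.
C = 1 − 0.016 = 0.9840 bits per channel use.

0.9840 bits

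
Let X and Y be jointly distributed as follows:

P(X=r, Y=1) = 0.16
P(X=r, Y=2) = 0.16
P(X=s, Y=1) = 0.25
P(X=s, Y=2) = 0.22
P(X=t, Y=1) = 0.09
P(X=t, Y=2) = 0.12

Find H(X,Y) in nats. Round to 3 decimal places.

1.737 nats

H(X,Y) = −Σ p(x,y)·ln p(x,y) over all 6 cells.
  cell (r,1): −0.16·ln0.16 = 0.2932
  cell (r,2): −0.16·ln0.16 = 0.2932
  cell (s,1): −0.25·ln0.25 = 0.3466
  cell (s,2): −0.22·ln0.22 = 0.3331
  cell (t,1): −0.09·ln0.09 = 0.2167
  cell (t,2): −0.12·ln0.12 = 0.2544
Sum = 1.737 nats.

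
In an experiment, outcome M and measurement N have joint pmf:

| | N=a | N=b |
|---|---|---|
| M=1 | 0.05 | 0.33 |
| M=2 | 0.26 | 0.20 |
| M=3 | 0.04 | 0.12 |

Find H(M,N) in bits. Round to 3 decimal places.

2.266 bits

H(M,N) = −Σ p(x,y)·log₂ p(x,y) over all 6 cells.
  cell (1,a): −0.05·log₂0.05 = 0.2161
  cell (1,b): −0.33·log₂0.33 = 0.5278
  cell (2,a): −0.26·log₂0.26 = 0.5053
  cell (2,b): −0.20·log₂0.20 = 0.4644
  cell (3,a): −0.04·log₂0.04 = 0.1858
  cell (3,b): −0.12·log₂0.12 = 0.3671
Sum = 2.266 bits.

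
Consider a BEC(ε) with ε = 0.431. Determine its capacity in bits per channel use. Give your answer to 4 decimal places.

0.5690 bits

Binary erasure channel: capacity C = 1 − ε.
C = 1 − 0.431 = 0.5690 bits per channel use.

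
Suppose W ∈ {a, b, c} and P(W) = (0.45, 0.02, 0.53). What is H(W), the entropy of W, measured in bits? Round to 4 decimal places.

1.1167 bits

H(W) = −Σ p·log₂ p.
  −(0.45)·log₂(0.45) = 0.51840
  −(0.02)·log₂(0.02) = 0.11288
  −(0.53)·log₂(0.53) = 0.48545
Sum: 0.51840 + 0.11288 + 0.48545 = 1.1167 bits.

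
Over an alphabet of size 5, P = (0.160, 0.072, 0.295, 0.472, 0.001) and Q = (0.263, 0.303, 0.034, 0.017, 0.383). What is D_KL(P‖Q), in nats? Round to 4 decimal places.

2.0173 nats

D(P‖Q) = Σ p·ln(p/q).
  0.160·ln(0.160/0.263) = -0.07952
  0.072·ln(0.072/0.303) = -0.10347
  0.295·ln(0.295/0.034) = 0.63738
  0.472·ln(0.472/0.017) = 1.56882
  0.001·ln(0.001/0.383) = -0.00595
D(P‖Q) = 2.0173 nats.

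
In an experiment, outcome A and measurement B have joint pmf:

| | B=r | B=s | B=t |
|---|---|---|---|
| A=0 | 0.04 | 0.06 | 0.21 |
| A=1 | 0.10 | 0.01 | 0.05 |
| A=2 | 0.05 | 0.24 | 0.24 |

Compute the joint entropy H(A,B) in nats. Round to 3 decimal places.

1.886 nats

H(A,B) = −Σ p(x,y)·ln p(x,y) over all 9 cells.
  cell (0,r): −0.04·ln0.04 = 0.1288
  cell (0,s): −0.06·ln0.06 = 0.1688
  cell (0,t): −0.21·ln0.21 = 0.3277
  cell (1,r): −0.10·ln0.10 = 0.2303
  cell (1,s): −0.01·ln0.01 = 0.0461
  cell (1,t): −0.05·ln0.05 = 0.1498
  cell (2,r): −0.05·ln0.05 = 0.1498
  cell (2,s): −0.24·ln0.24 = 0.3425
  cell (2,t): −0.24·ln0.24 = 0.3425
Sum = 1.886 nats.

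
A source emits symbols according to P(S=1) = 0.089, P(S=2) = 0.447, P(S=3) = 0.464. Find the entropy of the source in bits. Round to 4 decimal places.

H(S) = −Σ p·log₂ p.
  −(0.089)·log₂(0.089) = 0.31061
  −(0.447)·log₂(0.447) = 0.51926
  −(0.464)·log₂(0.464) = 0.51402
Sum: 0.31061 + 0.51926 + 0.51402 = 1.3439 bits.

1.3439 bits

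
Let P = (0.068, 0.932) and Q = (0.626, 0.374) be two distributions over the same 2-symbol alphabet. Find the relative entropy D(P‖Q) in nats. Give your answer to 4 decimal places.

D(P‖Q) = Σ p·ln(p/q).
  0.068·ln(0.068/0.626) = -0.15095
  0.932·ln(0.932/0.374) = 0.85099
D(P‖Q) = 0.7000 nats.

0.7000 nats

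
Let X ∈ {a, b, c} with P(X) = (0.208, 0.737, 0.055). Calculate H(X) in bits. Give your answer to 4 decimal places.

H(X) = −Σ p·log₂ p.
  −(0.208)·log₂(0.208) = 0.47119
  −(0.737)·log₂(0.737) = 0.32447
  −(0.055)·log₂(0.055) = 0.23014
Sum: 0.47119 + 0.32447 + 0.23014 = 1.0258 bits.

1.0258 bits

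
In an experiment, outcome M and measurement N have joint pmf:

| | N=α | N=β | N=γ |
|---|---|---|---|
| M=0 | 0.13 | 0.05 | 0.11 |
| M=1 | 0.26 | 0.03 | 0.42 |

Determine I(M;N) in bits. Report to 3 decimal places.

Marginals: p(M) = (0.2900, 0.7100), p(N) = (0.3900, 0.0800, 0.5300).
I(M;N) = Σ p(x,y)·log₂[p(x,y)/(p(x)p(y))].
  (0,α): 0.13·log₂(1.1494) = 0.0261
  (0,β): 0.05·log₂(2.1552) = 0.0554
  (0,γ): 0.11·log₂(0.7157) = -0.0531
  (1,α): 0.26·log₂(0.9390) = -0.0236
  (1,β): 0.03·log₂(0.5282) = -0.0276
  (1,γ): 0.42·log₂(1.1161) = 0.0666
Sum = 0.044 bits.

0.044 bits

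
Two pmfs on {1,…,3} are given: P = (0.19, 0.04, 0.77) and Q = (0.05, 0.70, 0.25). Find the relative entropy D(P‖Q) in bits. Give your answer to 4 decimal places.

1.4504 bits

D(P‖Q) = Σ p·log₂(p/q).
  0.19·log₂(0.19/0.05) = 0.36594
  0.04·log₂(0.04/0.70) = -0.16517
  0.77·log₂(0.77/0.25) = 1.24966
D(P‖Q) = 1.4504 bits.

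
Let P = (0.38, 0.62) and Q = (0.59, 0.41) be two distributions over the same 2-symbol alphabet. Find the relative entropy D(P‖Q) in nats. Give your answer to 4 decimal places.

D(P‖Q) = Σ p·ln(p/q).
  0.38·ln(0.38/0.59) = -0.16718
  0.62·ln(0.62/0.41) = 0.25641
D(P‖Q) = 0.0892 nats.

0.0892 nats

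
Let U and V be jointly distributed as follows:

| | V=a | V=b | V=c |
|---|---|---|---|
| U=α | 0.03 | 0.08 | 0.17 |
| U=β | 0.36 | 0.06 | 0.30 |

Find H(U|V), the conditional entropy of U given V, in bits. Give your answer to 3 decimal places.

Marginals: p(U) = (0.2800, 0.7200), p(V) = (0.3900, 0.1400, 0.4700).
H(U|V) = Σ p(V) · H(U|V=·).
  V=a: p=0.3900, H(U|V=a) = 0.3912
  V=b: p=0.1400, H(U|V=b) = 0.9852
  V=c: p=0.4700, H(U|V=c) = 0.9441
Weighted sum = 0.734 bits.

0.734 bits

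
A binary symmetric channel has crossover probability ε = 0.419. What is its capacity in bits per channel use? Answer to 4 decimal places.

0.0190 bits

Binary symmetric channel: C = 1 − h₂(ε) where h₂ is the binary entropy function.
h₂(0.419) = −0.419·log₂0.419 − 0.581·log₂0.581 = 0.9810.
C = 1 − 0.9810 = 0.0190 bits per channel use.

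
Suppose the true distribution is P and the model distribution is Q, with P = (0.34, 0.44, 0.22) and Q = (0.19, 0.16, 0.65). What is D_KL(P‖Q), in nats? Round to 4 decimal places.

D(P‖Q) = Σ p·ln(p/q).
  0.34·ln(0.34/0.19) = 0.19785
  0.44·ln(0.44/0.16) = 0.44510
  0.22·ln(0.22/0.65) = -0.23834
D(P‖Q) = 0.4046 nats.

0.4046 nats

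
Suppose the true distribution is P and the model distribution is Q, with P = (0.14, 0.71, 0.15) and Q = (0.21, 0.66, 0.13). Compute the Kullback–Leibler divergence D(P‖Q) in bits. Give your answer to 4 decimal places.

0.0239 bits

D(P‖Q) = Σ p·log₂(p/q).
  0.14·log₂(0.14/0.21) = -0.08189
  0.71·log₂(0.71/0.66) = 0.07480
  0.15·log₂(0.15/0.13) = 0.03097
D(P‖Q) = 0.0239 bits.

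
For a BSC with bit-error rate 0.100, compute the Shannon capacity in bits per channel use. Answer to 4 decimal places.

Binary symmetric channel: C = 1 − h₂(ε) where h₂ is the binary entropy function.
h₂(0.100) = −0.100·log₂0.100 − 0.900·log₂0.900 = 0.4690.
C = 1 − 0.4690 = 0.5310 bits per channel use.

0.5310 bits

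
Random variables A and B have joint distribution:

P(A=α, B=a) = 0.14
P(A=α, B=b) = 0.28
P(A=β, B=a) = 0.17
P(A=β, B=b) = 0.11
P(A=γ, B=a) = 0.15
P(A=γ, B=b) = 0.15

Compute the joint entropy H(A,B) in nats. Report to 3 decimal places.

1.745 nats

H(A,B) = −Σ p(x,y)·ln p(x,y) over all 6 cells.
  cell (α,a): −0.14·ln0.14 = 0.2753
  cell (α,b): −0.28·ln0.28 = 0.3564
  cell (β,a): −0.17·ln0.17 = 0.3012
  cell (β,b): −0.11·ln0.11 = 0.2428
  cell (γ,a): −0.15·ln0.15 = 0.2846
  cell (γ,b): −0.15·ln0.15 = 0.2846
Sum = 1.745 nats.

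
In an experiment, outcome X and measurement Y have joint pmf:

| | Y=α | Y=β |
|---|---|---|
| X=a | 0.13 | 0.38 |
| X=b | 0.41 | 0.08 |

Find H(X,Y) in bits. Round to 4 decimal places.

1.7320 bits

H(X,Y) = −Σ p(x,y)·log₂ p(x,y) over all 4 cells.
  cell (a,α): −0.13·log₂0.13 = 0.38264
  cell (a,β): −0.38·log₂0.38 = 0.53045
  cell (b,α): −0.41·log₂0.41 = 0.52738
  cell (b,β): −0.08·log₂0.08 = 0.29151
Sum = 1.7320 bits.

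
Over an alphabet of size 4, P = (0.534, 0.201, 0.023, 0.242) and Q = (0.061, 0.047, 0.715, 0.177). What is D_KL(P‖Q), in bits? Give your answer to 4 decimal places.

D(P‖Q) = Σ p·log₂(p/q).
  0.534·log₂(0.534/0.061) = 1.67140
  0.201·log₂(0.201/0.047) = 0.42139
  0.023·log₂(0.023/0.715) = -0.11404
  0.242·log₂(0.242/0.177) = 0.10920
D(P‖Q) = 2.0880 bits.

2.0880 bits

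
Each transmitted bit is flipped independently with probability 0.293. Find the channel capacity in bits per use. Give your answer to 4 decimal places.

0.1274 bits

Binary symmetric channel: C = 1 − h₂(ε) where h₂ is the binary entropy function.
h₂(0.293) = −0.293·log₂0.293 − 0.707·log₂0.707 = 0.8726.
C = 1 − 0.8726 = 0.1274 bits per channel use.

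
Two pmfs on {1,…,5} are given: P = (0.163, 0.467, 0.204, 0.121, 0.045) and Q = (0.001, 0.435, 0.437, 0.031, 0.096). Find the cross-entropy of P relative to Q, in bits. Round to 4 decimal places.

3.1874 bits

H(P,Q) = −Σ p·log₂ q.
  −0.163·log₂(0.001) = 1.62442
  −0.467·log₂(0.435) = 0.56083
  −0.204·log₂(0.437) = 0.24364
  −0.121·log₂(0.031) = 0.60640
  −0.045·log₂(0.096) = 0.15214
H(P,Q) = 3.1874 bits.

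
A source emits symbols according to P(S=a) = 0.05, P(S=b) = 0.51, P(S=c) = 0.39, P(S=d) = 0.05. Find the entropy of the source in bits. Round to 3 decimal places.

H(S) = −Σ p·log₂ p.
  −(0.05)·log₂(0.05) = 0.2161
  −(0.51)·log₂(0.51) = 0.4954
  −(0.39)·log₂(0.39) = 0.5298
  −(0.05)·log₂(0.05) = 0.2161
Sum: 0.2161 + 0.4954 + 0.5298 + 0.2161 = 1.457 bits.

1.457 bits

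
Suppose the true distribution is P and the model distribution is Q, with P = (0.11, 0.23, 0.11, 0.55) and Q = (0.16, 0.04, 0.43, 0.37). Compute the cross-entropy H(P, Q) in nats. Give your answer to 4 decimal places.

1.5816 nats

H(P,Q) = −Σ p·ln q.
  −0.11·ln(0.16) = 0.20158
  −0.23·ln(0.04) = 0.74034
  −0.11·ln(0.43) = 0.09284
  −0.55·ln(0.37) = 0.54684
H(P,Q) = 1.5816 nats.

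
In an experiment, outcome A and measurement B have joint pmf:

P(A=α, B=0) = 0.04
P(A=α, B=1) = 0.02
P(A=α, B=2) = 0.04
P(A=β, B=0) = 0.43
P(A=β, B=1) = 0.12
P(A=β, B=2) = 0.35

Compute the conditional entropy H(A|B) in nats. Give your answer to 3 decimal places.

0.323 nats

Marginals: p(A) = (0.1000, 0.9000), p(B) = (0.4700, 0.1400, 0.3900).
H(A|B) = Σ p(B) · H(A|B=·).
  B=0: p=0.4700, H(A|B=0) = 0.2911
  B=1: p=0.1400, H(A|B=1) = 0.4101
  B=2: p=0.3900, H(A|B=2) = 0.3307
Weighted sum = 0.323 nats.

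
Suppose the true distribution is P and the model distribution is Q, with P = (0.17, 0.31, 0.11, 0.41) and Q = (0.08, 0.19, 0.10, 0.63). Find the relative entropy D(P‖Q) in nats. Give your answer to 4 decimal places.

D(P‖Q) = Σ p·ln(p/q).
  0.17·ln(0.17/0.08) = 0.12814
  0.31·ln(0.31/0.19) = 0.15176
  0.11·ln(0.11/0.10) = 0.01048
  0.41·ln(0.41/0.63) = -0.17612
D(P‖Q) = 0.1143 nats.

0.1143 nats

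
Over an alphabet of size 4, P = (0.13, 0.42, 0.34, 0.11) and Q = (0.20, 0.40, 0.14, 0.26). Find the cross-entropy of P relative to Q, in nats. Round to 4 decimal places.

H(P,Q) = −Σ p·ln q.
  −0.13·ln(0.20) = 0.20923
  −0.42·ln(0.40) = 0.38484
  −0.34·ln(0.14) = 0.66848
  −0.11·ln(0.26) = 0.14818
H(P,Q) = 1.4107 nats.

1.4107 nats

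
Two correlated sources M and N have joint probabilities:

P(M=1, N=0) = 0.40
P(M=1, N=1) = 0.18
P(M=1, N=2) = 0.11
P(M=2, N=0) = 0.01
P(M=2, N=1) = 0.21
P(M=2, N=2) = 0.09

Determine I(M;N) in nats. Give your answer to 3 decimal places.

Marginals: p(M) = (0.6900, 0.3100), p(N) = (0.4100, 0.3900, 0.2000).
I(M;N) = H(M) + H(N) − H(M,N).
H(M) = 0.6191, H(N) = 1.0547, H(M,N) = 1.5085.
I(M;N) = 0.6191 + 1.0547 − 1.5085 = 0.165 nats.

0.165 nats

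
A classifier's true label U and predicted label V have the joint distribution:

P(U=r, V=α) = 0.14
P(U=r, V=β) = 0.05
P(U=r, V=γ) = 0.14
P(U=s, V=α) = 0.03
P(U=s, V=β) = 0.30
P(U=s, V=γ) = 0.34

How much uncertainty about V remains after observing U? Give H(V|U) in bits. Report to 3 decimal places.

Chain rule: H(V|U) = H(U,V) − H(U).
Marginals: p(U) = (0.3300, 0.6700), p(V) = (0.1700, 0.3500, 0.4800).
H(U,V) = 2.2123 bits; H(U) = 0.9149 bits.
H(V|U) = 2.2123 − 0.9149 = 1.297 bits.

1.297 bits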